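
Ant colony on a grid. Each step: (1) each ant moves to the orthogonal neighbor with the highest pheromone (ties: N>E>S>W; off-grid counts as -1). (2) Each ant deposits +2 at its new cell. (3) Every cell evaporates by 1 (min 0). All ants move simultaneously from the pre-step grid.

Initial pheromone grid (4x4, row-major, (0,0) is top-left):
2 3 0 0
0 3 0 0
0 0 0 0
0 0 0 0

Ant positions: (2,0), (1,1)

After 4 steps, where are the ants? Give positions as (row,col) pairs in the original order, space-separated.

Step 1: ant0:(2,0)->N->(1,0) | ant1:(1,1)->N->(0,1)
  grid max=4 at (0,1)
Step 2: ant0:(1,0)->E->(1,1) | ant1:(0,1)->S->(1,1)
  grid max=5 at (1,1)
Step 3: ant0:(1,1)->N->(0,1) | ant1:(1,1)->N->(0,1)
  grid max=6 at (0,1)
Step 4: ant0:(0,1)->S->(1,1) | ant1:(0,1)->S->(1,1)
  grid max=7 at (1,1)

(1,1) (1,1)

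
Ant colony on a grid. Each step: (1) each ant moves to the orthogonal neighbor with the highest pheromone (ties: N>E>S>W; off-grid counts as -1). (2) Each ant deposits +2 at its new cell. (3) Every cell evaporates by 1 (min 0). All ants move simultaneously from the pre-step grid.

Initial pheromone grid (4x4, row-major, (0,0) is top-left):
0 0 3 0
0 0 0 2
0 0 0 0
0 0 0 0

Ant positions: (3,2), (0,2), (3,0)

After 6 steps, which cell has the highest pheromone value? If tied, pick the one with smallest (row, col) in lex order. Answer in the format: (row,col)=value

Step 1: ant0:(3,2)->N->(2,2) | ant1:(0,2)->E->(0,3) | ant2:(3,0)->N->(2,0)
  grid max=2 at (0,2)
Step 2: ant0:(2,2)->N->(1,2) | ant1:(0,3)->W->(0,2) | ant2:(2,0)->N->(1,0)
  grid max=3 at (0,2)
Step 3: ant0:(1,2)->N->(0,2) | ant1:(0,2)->S->(1,2) | ant2:(1,0)->N->(0,0)
  grid max=4 at (0,2)
Step 4: ant0:(0,2)->S->(1,2) | ant1:(1,2)->N->(0,2) | ant2:(0,0)->E->(0,1)
  grid max=5 at (0,2)
Step 5: ant0:(1,2)->N->(0,2) | ant1:(0,2)->S->(1,2) | ant2:(0,1)->E->(0,2)
  grid max=8 at (0,2)
Step 6: ant0:(0,2)->S->(1,2) | ant1:(1,2)->N->(0,2) | ant2:(0,2)->S->(1,2)
  grid max=9 at (0,2)
Final grid:
  0 0 9 0
  0 0 7 0
  0 0 0 0
  0 0 0 0
Max pheromone 9 at (0,2)

Answer: (0,2)=9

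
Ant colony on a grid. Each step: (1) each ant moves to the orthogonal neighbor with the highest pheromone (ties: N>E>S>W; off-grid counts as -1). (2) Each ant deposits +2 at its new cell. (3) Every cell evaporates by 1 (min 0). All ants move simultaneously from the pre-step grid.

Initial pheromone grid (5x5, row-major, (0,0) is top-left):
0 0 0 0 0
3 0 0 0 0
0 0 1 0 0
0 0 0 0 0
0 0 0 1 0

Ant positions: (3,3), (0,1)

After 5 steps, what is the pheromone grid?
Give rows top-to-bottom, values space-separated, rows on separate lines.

After step 1: ants at (4,3),(0,2)
  0 0 1 0 0
  2 0 0 0 0
  0 0 0 0 0
  0 0 0 0 0
  0 0 0 2 0
After step 2: ants at (3,3),(0,3)
  0 0 0 1 0
  1 0 0 0 0
  0 0 0 0 0
  0 0 0 1 0
  0 0 0 1 0
After step 3: ants at (4,3),(0,4)
  0 0 0 0 1
  0 0 0 0 0
  0 0 0 0 0
  0 0 0 0 0
  0 0 0 2 0
After step 4: ants at (3,3),(1,4)
  0 0 0 0 0
  0 0 0 0 1
  0 0 0 0 0
  0 0 0 1 0
  0 0 0 1 0
After step 5: ants at (4,3),(0,4)
  0 0 0 0 1
  0 0 0 0 0
  0 0 0 0 0
  0 0 0 0 0
  0 0 0 2 0

0 0 0 0 1
0 0 0 0 0
0 0 0 0 0
0 0 0 0 0
0 0 0 2 0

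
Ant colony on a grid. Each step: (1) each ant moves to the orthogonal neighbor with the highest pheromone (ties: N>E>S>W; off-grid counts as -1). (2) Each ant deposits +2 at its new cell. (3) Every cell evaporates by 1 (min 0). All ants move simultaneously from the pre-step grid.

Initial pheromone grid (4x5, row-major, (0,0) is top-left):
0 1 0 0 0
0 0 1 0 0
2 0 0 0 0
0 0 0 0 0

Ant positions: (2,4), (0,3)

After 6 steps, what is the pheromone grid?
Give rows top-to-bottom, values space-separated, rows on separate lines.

After step 1: ants at (1,4),(0,4)
  0 0 0 0 1
  0 0 0 0 1
  1 0 0 0 0
  0 0 0 0 0
After step 2: ants at (0,4),(1,4)
  0 0 0 0 2
  0 0 0 0 2
  0 0 0 0 0
  0 0 0 0 0
After step 3: ants at (1,4),(0,4)
  0 0 0 0 3
  0 0 0 0 3
  0 0 0 0 0
  0 0 0 0 0
After step 4: ants at (0,4),(1,4)
  0 0 0 0 4
  0 0 0 0 4
  0 0 0 0 0
  0 0 0 0 0
After step 5: ants at (1,4),(0,4)
  0 0 0 0 5
  0 0 0 0 5
  0 0 0 0 0
  0 0 0 0 0
After step 6: ants at (0,4),(1,4)
  0 0 0 0 6
  0 0 0 0 6
  0 0 0 0 0
  0 0 0 0 0

0 0 0 0 6
0 0 0 0 6
0 0 0 0 0
0 0 0 0 0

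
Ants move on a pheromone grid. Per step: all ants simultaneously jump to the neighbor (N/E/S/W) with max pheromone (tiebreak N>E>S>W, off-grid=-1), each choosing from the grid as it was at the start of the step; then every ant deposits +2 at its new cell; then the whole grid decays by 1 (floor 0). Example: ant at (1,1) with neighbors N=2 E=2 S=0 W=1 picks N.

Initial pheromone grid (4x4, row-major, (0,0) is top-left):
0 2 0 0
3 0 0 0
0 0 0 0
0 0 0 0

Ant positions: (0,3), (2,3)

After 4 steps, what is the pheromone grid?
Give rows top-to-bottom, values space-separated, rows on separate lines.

After step 1: ants at (1,3),(1,3)
  0 1 0 0
  2 0 0 3
  0 0 0 0
  0 0 0 0
After step 2: ants at (0,3),(0,3)
  0 0 0 3
  1 0 0 2
  0 0 0 0
  0 0 0 0
After step 3: ants at (1,3),(1,3)
  0 0 0 2
  0 0 0 5
  0 0 0 0
  0 0 0 0
After step 4: ants at (0,3),(0,3)
  0 0 0 5
  0 0 0 4
  0 0 0 0
  0 0 0 0

0 0 0 5
0 0 0 4
0 0 0 0
0 0 0 0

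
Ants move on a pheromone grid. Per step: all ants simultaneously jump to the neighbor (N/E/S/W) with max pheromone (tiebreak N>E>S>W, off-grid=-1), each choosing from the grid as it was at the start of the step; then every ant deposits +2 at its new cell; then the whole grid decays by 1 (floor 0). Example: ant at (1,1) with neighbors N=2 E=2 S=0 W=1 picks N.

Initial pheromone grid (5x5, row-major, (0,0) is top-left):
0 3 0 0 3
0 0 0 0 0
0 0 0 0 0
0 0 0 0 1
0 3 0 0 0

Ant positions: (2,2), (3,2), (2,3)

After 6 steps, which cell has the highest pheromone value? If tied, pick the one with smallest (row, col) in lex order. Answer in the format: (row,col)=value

Step 1: ant0:(2,2)->N->(1,2) | ant1:(3,2)->N->(2,2) | ant2:(2,3)->N->(1,3)
  grid max=2 at (0,1)
Step 2: ant0:(1,2)->E->(1,3) | ant1:(2,2)->N->(1,2) | ant2:(1,3)->W->(1,2)
  grid max=4 at (1,2)
Step 3: ant0:(1,3)->W->(1,2) | ant1:(1,2)->E->(1,3) | ant2:(1,2)->E->(1,3)
  grid max=5 at (1,2)
Step 4: ant0:(1,2)->E->(1,3) | ant1:(1,3)->W->(1,2) | ant2:(1,3)->W->(1,2)
  grid max=8 at (1,2)
Step 5: ant0:(1,3)->W->(1,2) | ant1:(1,2)->E->(1,3) | ant2:(1,2)->E->(1,3)
  grid max=9 at (1,2)
Step 6: ant0:(1,2)->E->(1,3) | ant1:(1,3)->W->(1,2) | ant2:(1,3)->W->(1,2)
  grid max=12 at (1,2)
Final grid:
  0 0 0 0 0
  0 0 12 10 0
  0 0 0 0 0
  0 0 0 0 0
  0 0 0 0 0
Max pheromone 12 at (1,2)

Answer: (1,2)=12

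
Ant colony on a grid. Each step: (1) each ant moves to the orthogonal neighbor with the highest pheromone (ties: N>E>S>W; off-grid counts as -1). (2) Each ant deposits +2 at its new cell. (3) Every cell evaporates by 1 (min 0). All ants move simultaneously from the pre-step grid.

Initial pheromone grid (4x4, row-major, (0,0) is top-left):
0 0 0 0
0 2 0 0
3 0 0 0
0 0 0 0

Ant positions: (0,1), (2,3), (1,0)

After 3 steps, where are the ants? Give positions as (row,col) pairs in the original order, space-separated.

Step 1: ant0:(0,1)->S->(1,1) | ant1:(2,3)->N->(1,3) | ant2:(1,0)->S->(2,0)
  grid max=4 at (2,0)
Step 2: ant0:(1,1)->N->(0,1) | ant1:(1,3)->N->(0,3) | ant2:(2,0)->N->(1,0)
  grid max=3 at (2,0)
Step 3: ant0:(0,1)->S->(1,1) | ant1:(0,3)->S->(1,3) | ant2:(1,0)->S->(2,0)
  grid max=4 at (2,0)

(1,1) (1,3) (2,0)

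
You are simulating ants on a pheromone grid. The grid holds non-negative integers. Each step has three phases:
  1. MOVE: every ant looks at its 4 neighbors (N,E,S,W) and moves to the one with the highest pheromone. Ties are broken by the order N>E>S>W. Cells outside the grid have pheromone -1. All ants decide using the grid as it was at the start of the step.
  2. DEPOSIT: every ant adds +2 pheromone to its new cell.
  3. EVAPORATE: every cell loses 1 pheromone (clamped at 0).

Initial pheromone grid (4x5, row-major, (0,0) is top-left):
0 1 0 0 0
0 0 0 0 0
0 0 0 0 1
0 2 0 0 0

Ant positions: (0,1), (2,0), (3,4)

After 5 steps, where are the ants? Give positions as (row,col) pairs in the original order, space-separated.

Step 1: ant0:(0,1)->E->(0,2) | ant1:(2,0)->N->(1,0) | ant2:(3,4)->N->(2,4)
  grid max=2 at (2,4)
Step 2: ant0:(0,2)->E->(0,3) | ant1:(1,0)->N->(0,0) | ant2:(2,4)->N->(1,4)
  grid max=1 at (0,0)
Step 3: ant0:(0,3)->E->(0,4) | ant1:(0,0)->E->(0,1) | ant2:(1,4)->S->(2,4)
  grid max=2 at (2,4)
Step 4: ant0:(0,4)->S->(1,4) | ant1:(0,1)->E->(0,2) | ant2:(2,4)->N->(1,4)
  grid max=3 at (1,4)
Step 5: ant0:(1,4)->S->(2,4) | ant1:(0,2)->E->(0,3) | ant2:(1,4)->S->(2,4)
  grid max=4 at (2,4)

(2,4) (0,3) (2,4)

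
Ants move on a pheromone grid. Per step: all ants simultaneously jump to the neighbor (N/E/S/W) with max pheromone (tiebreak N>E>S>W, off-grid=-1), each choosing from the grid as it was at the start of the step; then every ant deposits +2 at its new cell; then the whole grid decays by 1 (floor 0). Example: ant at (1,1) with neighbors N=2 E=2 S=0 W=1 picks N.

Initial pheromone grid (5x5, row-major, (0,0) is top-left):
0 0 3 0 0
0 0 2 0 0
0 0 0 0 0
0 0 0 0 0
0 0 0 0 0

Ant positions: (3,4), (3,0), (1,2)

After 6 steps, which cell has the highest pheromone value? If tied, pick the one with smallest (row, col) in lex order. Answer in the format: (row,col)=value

Step 1: ant0:(3,4)->N->(2,4) | ant1:(3,0)->N->(2,0) | ant2:(1,2)->N->(0,2)
  grid max=4 at (0,2)
Step 2: ant0:(2,4)->N->(1,4) | ant1:(2,0)->N->(1,0) | ant2:(0,2)->S->(1,2)
  grid max=3 at (0,2)
Step 3: ant0:(1,4)->N->(0,4) | ant1:(1,0)->N->(0,0) | ant2:(1,2)->N->(0,2)
  grid max=4 at (0,2)
Step 4: ant0:(0,4)->S->(1,4) | ant1:(0,0)->E->(0,1) | ant2:(0,2)->S->(1,2)
  grid max=3 at (0,2)
Step 5: ant0:(1,4)->N->(0,4) | ant1:(0,1)->E->(0,2) | ant2:(1,2)->N->(0,2)
  grid max=6 at (0,2)
Step 6: ant0:(0,4)->S->(1,4) | ant1:(0,2)->S->(1,2) | ant2:(0,2)->S->(1,2)
  grid max=5 at (0,2)
Final grid:
  0 0 5 0 0
  0 0 4 0 1
  0 0 0 0 0
  0 0 0 0 0
  0 0 0 0 0
Max pheromone 5 at (0,2)

Answer: (0,2)=5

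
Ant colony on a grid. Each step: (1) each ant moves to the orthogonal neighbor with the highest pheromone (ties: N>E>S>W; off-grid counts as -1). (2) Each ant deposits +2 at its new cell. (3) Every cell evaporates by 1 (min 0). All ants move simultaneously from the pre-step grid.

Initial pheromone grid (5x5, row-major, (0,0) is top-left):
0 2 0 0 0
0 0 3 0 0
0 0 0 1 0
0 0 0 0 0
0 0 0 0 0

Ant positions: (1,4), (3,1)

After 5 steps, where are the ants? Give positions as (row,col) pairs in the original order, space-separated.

Step 1: ant0:(1,4)->N->(0,4) | ant1:(3,1)->N->(2,1)
  grid max=2 at (1,2)
Step 2: ant0:(0,4)->S->(1,4) | ant1:(2,1)->N->(1,1)
  grid max=1 at (1,1)
Step 3: ant0:(1,4)->N->(0,4) | ant1:(1,1)->E->(1,2)
  grid max=2 at (1,2)
Step 4: ant0:(0,4)->S->(1,4) | ant1:(1,2)->N->(0,2)
  grid max=1 at (0,2)
Step 5: ant0:(1,4)->N->(0,4) | ant1:(0,2)->S->(1,2)
  grid max=2 at (1,2)

(0,4) (1,2)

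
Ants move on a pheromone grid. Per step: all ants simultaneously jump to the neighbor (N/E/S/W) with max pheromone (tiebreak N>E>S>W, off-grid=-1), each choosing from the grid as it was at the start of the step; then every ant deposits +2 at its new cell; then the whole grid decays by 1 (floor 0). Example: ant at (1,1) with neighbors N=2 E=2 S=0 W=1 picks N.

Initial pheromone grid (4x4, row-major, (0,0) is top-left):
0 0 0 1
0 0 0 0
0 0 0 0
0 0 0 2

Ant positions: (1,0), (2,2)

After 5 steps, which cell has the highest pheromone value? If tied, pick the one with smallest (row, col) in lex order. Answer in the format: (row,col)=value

Step 1: ant0:(1,0)->N->(0,0) | ant1:(2,2)->N->(1,2)
  grid max=1 at (0,0)
Step 2: ant0:(0,0)->E->(0,1) | ant1:(1,2)->N->(0,2)
  grid max=1 at (0,1)
Step 3: ant0:(0,1)->E->(0,2) | ant1:(0,2)->W->(0,1)
  grid max=2 at (0,1)
Step 4: ant0:(0,2)->W->(0,1) | ant1:(0,1)->E->(0,2)
  grid max=3 at (0,1)
Step 5: ant0:(0,1)->E->(0,2) | ant1:(0,2)->W->(0,1)
  grid max=4 at (0,1)
Final grid:
  0 4 4 0
  0 0 0 0
  0 0 0 0
  0 0 0 0
Max pheromone 4 at (0,1)

Answer: (0,1)=4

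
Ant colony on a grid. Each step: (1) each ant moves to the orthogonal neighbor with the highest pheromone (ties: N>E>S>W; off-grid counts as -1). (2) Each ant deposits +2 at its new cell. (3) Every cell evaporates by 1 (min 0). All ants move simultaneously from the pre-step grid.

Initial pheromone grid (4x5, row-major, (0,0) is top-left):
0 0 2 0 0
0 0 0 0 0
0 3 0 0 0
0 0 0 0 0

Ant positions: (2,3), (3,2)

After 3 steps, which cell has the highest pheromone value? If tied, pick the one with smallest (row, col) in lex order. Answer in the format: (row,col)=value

Step 1: ant0:(2,3)->N->(1,3) | ant1:(3,2)->N->(2,2)
  grid max=2 at (2,1)
Step 2: ant0:(1,3)->N->(0,3) | ant1:(2,2)->W->(2,1)
  grid max=3 at (2,1)
Step 3: ant0:(0,3)->E->(0,4) | ant1:(2,1)->N->(1,1)
  grid max=2 at (2,1)
Final grid:
  0 0 0 0 1
  0 1 0 0 0
  0 2 0 0 0
  0 0 0 0 0
Max pheromone 2 at (2,1)

Answer: (2,1)=2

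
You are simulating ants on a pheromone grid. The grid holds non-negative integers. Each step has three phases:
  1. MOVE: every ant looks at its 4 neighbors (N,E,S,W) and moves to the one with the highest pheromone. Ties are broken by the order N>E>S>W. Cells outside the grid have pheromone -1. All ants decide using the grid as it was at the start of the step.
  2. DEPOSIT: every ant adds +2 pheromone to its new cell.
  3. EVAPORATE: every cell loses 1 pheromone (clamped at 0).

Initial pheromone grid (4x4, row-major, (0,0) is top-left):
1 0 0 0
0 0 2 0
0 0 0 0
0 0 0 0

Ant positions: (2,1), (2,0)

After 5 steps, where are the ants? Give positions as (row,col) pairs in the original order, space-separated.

Step 1: ant0:(2,1)->N->(1,1) | ant1:(2,0)->N->(1,0)
  grid max=1 at (1,0)
Step 2: ant0:(1,1)->E->(1,2) | ant1:(1,0)->E->(1,1)
  grid max=2 at (1,1)
Step 3: ant0:(1,2)->W->(1,1) | ant1:(1,1)->E->(1,2)
  grid max=3 at (1,1)
Step 4: ant0:(1,1)->E->(1,2) | ant1:(1,2)->W->(1,1)
  grid max=4 at (1,1)
Step 5: ant0:(1,2)->W->(1,1) | ant1:(1,1)->E->(1,2)
  grid max=5 at (1,1)

(1,1) (1,2)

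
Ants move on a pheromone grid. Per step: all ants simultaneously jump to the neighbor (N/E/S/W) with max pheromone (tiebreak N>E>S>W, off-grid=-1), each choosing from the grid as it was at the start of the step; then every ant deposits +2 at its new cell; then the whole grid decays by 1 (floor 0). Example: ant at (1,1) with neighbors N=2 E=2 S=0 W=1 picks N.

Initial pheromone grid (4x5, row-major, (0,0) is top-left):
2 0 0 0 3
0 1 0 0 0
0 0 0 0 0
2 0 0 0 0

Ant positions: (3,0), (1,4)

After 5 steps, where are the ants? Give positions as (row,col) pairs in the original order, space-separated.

Step 1: ant0:(3,0)->N->(2,0) | ant1:(1,4)->N->(0,4)
  grid max=4 at (0,4)
Step 2: ant0:(2,0)->S->(3,0) | ant1:(0,4)->S->(1,4)
  grid max=3 at (0,4)
Step 3: ant0:(3,0)->N->(2,0) | ant1:(1,4)->N->(0,4)
  grid max=4 at (0,4)
Step 4: ant0:(2,0)->S->(3,0) | ant1:(0,4)->S->(1,4)
  grid max=3 at (0,4)
Step 5: ant0:(3,0)->N->(2,0) | ant1:(1,4)->N->(0,4)
  grid max=4 at (0,4)

(2,0) (0,4)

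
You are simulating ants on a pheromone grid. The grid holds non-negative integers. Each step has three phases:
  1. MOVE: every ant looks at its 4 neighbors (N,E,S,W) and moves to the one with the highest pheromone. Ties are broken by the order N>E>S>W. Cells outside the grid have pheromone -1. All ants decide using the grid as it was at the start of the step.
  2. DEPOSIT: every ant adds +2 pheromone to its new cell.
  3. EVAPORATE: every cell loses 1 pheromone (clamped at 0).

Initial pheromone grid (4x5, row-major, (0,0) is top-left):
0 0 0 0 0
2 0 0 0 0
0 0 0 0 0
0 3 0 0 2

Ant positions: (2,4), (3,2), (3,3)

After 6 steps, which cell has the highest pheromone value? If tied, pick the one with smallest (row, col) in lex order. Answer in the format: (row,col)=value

Step 1: ant0:(2,4)->S->(3,4) | ant1:(3,2)->W->(3,1) | ant2:(3,3)->E->(3,4)
  grid max=5 at (3,4)
Step 2: ant0:(3,4)->N->(2,4) | ant1:(3,1)->N->(2,1) | ant2:(3,4)->N->(2,4)
  grid max=4 at (3,4)
Step 3: ant0:(2,4)->S->(3,4) | ant1:(2,1)->S->(3,1) | ant2:(2,4)->S->(3,4)
  grid max=7 at (3,4)
Step 4: ant0:(3,4)->N->(2,4) | ant1:(3,1)->N->(2,1) | ant2:(3,4)->N->(2,4)
  grid max=6 at (3,4)
Step 5: ant0:(2,4)->S->(3,4) | ant1:(2,1)->S->(3,1) | ant2:(2,4)->S->(3,4)
  grid max=9 at (3,4)
Step 6: ant0:(3,4)->N->(2,4) | ant1:(3,1)->N->(2,1) | ant2:(3,4)->N->(2,4)
  grid max=8 at (3,4)
Final grid:
  0 0 0 0 0
  0 0 0 0 0
  0 1 0 0 7
  0 3 0 0 8
Max pheromone 8 at (3,4)

Answer: (3,4)=8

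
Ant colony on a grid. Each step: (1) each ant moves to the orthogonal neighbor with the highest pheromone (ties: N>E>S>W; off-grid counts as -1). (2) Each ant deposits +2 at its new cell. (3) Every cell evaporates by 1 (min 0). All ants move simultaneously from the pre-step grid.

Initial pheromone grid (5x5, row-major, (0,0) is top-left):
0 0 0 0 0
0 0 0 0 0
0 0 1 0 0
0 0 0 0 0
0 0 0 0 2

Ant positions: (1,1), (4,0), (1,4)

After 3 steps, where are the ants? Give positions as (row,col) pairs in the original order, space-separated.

Step 1: ant0:(1,1)->N->(0,1) | ant1:(4,0)->N->(3,0) | ant2:(1,4)->N->(0,4)
  grid max=1 at (0,1)
Step 2: ant0:(0,1)->E->(0,2) | ant1:(3,0)->N->(2,0) | ant2:(0,4)->S->(1,4)
  grid max=1 at (0,2)
Step 3: ant0:(0,2)->E->(0,3) | ant1:(2,0)->N->(1,0) | ant2:(1,4)->N->(0,4)
  grid max=1 at (0,3)

(0,3) (1,0) (0,4)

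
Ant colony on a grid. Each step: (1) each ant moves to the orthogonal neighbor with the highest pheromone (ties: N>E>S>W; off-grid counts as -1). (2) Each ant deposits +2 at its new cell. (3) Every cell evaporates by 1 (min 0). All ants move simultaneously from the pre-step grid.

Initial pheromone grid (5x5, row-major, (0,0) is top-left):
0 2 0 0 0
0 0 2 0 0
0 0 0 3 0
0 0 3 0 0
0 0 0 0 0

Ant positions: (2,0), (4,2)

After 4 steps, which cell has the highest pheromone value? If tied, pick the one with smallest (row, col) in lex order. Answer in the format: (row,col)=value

Answer: (3,2)=3

Derivation:
Step 1: ant0:(2,0)->N->(1,0) | ant1:(4,2)->N->(3,2)
  grid max=4 at (3,2)
Step 2: ant0:(1,0)->N->(0,0) | ant1:(3,2)->N->(2,2)
  grid max=3 at (3,2)
Step 3: ant0:(0,0)->E->(0,1) | ant1:(2,2)->S->(3,2)
  grid max=4 at (3,2)
Step 4: ant0:(0,1)->E->(0,2) | ant1:(3,2)->N->(2,2)
  grid max=3 at (3,2)
Final grid:
  0 0 1 0 0
  0 0 0 0 0
  0 0 1 0 0
  0 0 3 0 0
  0 0 0 0 0
Max pheromone 3 at (3,2)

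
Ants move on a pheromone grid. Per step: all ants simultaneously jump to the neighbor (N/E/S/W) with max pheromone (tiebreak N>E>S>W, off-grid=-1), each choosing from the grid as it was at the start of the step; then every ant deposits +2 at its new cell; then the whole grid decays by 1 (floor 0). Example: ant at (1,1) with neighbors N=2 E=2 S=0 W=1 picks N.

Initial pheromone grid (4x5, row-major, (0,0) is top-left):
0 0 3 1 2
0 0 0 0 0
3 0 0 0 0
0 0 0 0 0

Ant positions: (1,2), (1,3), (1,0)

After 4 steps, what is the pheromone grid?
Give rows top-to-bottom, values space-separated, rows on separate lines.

After step 1: ants at (0,2),(0,3),(2,0)
  0 0 4 2 1
  0 0 0 0 0
  4 0 0 0 0
  0 0 0 0 0
After step 2: ants at (0,3),(0,2),(1,0)
  0 0 5 3 0
  1 0 0 0 0
  3 0 0 0 0
  0 0 0 0 0
After step 3: ants at (0,2),(0,3),(2,0)
  0 0 6 4 0
  0 0 0 0 0
  4 0 0 0 0
  0 0 0 0 0
After step 4: ants at (0,3),(0,2),(1,0)
  0 0 7 5 0
  1 0 0 0 0
  3 0 0 0 0
  0 0 0 0 0

0 0 7 5 0
1 0 0 0 0
3 0 0 0 0
0 0 0 0 0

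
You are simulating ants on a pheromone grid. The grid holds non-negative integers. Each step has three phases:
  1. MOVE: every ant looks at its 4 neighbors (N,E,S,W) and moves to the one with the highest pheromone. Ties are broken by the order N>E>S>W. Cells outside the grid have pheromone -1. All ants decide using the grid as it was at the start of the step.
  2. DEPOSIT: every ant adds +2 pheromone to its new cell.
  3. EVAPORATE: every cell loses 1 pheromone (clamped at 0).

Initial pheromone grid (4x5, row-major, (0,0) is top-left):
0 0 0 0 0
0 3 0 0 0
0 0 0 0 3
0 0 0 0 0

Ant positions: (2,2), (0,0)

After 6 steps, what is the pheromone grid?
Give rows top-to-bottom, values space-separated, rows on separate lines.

After step 1: ants at (1,2),(0,1)
  0 1 0 0 0
  0 2 1 0 0
  0 0 0 0 2
  0 0 0 0 0
After step 2: ants at (1,1),(1,1)
  0 0 0 0 0
  0 5 0 0 0
  0 0 0 0 1
  0 0 0 0 0
After step 3: ants at (0,1),(0,1)
  0 3 0 0 0
  0 4 0 0 0
  0 0 0 0 0
  0 0 0 0 0
After step 4: ants at (1,1),(1,1)
  0 2 0 0 0
  0 7 0 0 0
  0 0 0 0 0
  0 0 0 0 0
After step 5: ants at (0,1),(0,1)
  0 5 0 0 0
  0 6 0 0 0
  0 0 0 0 0
  0 0 0 0 0
After step 6: ants at (1,1),(1,1)
  0 4 0 0 0
  0 9 0 0 0
  0 0 0 0 0
  0 0 0 0 0

0 4 0 0 0
0 9 0 0 0
0 0 0 0 0
0 0 0 0 0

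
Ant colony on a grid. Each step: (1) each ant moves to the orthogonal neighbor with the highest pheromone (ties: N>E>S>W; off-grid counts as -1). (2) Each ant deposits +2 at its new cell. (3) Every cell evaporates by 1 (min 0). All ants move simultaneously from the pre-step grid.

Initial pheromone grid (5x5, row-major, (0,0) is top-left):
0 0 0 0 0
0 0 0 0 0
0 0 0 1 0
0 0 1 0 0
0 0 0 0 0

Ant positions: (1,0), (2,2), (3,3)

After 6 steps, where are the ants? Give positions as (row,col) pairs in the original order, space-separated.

Step 1: ant0:(1,0)->N->(0,0) | ant1:(2,2)->E->(2,3) | ant2:(3,3)->N->(2,3)
  grid max=4 at (2,3)
Step 2: ant0:(0,0)->E->(0,1) | ant1:(2,3)->N->(1,3) | ant2:(2,3)->N->(1,3)
  grid max=3 at (1,3)
Step 3: ant0:(0,1)->E->(0,2) | ant1:(1,3)->S->(2,3) | ant2:(1,3)->S->(2,3)
  grid max=6 at (2,3)
Step 4: ant0:(0,2)->E->(0,3) | ant1:(2,3)->N->(1,3) | ant2:(2,3)->N->(1,3)
  grid max=5 at (1,3)
Step 5: ant0:(0,3)->S->(1,3) | ant1:(1,3)->S->(2,3) | ant2:(1,3)->S->(2,3)
  grid max=8 at (2,3)
Step 6: ant0:(1,3)->S->(2,3) | ant1:(2,3)->N->(1,3) | ant2:(2,3)->N->(1,3)
  grid max=9 at (1,3)

(2,3) (1,3) (1,3)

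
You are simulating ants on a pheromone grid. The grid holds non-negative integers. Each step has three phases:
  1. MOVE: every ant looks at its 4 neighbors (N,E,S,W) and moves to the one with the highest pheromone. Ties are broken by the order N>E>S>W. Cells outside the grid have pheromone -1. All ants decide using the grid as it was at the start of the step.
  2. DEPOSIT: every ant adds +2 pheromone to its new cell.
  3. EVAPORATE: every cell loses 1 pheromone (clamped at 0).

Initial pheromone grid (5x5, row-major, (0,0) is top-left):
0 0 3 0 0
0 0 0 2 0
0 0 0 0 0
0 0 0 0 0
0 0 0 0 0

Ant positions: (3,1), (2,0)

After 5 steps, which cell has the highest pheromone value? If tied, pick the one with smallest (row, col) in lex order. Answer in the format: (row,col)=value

Step 1: ant0:(3,1)->N->(2,1) | ant1:(2,0)->N->(1,0)
  grid max=2 at (0,2)
Step 2: ant0:(2,1)->N->(1,1) | ant1:(1,0)->N->(0,0)
  grid max=1 at (0,0)
Step 3: ant0:(1,1)->N->(0,1) | ant1:(0,0)->E->(0,1)
  grid max=3 at (0,1)
Step 4: ant0:(0,1)->E->(0,2) | ant1:(0,1)->E->(0,2)
  grid max=3 at (0,2)
Step 5: ant0:(0,2)->W->(0,1) | ant1:(0,2)->W->(0,1)
  grid max=5 at (0,1)
Final grid:
  0 5 2 0 0
  0 0 0 0 0
  0 0 0 0 0
  0 0 0 0 0
  0 0 0 0 0
Max pheromone 5 at (0,1)

Answer: (0,1)=5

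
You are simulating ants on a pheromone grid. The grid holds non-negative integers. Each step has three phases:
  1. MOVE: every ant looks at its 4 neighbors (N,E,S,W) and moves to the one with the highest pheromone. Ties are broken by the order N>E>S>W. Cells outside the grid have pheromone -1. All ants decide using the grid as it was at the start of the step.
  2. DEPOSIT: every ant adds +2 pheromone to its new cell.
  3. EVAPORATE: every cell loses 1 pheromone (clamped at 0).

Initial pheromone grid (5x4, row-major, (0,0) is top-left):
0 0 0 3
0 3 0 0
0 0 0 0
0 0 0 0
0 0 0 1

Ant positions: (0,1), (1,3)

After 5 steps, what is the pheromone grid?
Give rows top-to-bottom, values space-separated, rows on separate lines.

After step 1: ants at (1,1),(0,3)
  0 0 0 4
  0 4 0 0
  0 0 0 0
  0 0 0 0
  0 0 0 0
After step 2: ants at (0,1),(1,3)
  0 1 0 3
  0 3 0 1
  0 0 0 0
  0 0 0 0
  0 0 0 0
After step 3: ants at (1,1),(0,3)
  0 0 0 4
  0 4 0 0
  0 0 0 0
  0 0 0 0
  0 0 0 0
After step 4: ants at (0,1),(1,3)
  0 1 0 3
  0 3 0 1
  0 0 0 0
  0 0 0 0
  0 0 0 0
After step 5: ants at (1,1),(0,3)
  0 0 0 4
  0 4 0 0
  0 0 0 0
  0 0 0 0
  0 0 0 0

0 0 0 4
0 4 0 0
0 0 0 0
0 0 0 0
0 0 0 0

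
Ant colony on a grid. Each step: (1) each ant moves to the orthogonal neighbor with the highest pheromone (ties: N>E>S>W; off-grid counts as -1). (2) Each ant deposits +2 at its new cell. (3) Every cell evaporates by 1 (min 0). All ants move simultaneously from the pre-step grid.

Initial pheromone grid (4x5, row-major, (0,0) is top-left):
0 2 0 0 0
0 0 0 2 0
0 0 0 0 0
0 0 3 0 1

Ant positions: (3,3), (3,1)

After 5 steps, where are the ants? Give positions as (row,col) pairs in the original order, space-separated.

Step 1: ant0:(3,3)->W->(3,2) | ant1:(3,1)->E->(3,2)
  grid max=6 at (3,2)
Step 2: ant0:(3,2)->N->(2,2) | ant1:(3,2)->N->(2,2)
  grid max=5 at (3,2)
Step 3: ant0:(2,2)->S->(3,2) | ant1:(2,2)->S->(3,2)
  grid max=8 at (3,2)
Step 4: ant0:(3,2)->N->(2,2) | ant1:(3,2)->N->(2,2)
  grid max=7 at (3,2)
Step 5: ant0:(2,2)->S->(3,2) | ant1:(2,2)->S->(3,2)
  grid max=10 at (3,2)

(3,2) (3,2)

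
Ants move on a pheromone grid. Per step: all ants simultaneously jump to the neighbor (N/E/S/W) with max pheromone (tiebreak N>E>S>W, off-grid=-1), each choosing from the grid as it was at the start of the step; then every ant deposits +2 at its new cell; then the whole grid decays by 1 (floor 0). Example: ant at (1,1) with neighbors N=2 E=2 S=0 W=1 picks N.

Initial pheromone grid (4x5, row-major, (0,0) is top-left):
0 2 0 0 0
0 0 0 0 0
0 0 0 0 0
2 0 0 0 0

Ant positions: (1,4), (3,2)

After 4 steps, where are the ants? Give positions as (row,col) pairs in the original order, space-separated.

Step 1: ant0:(1,4)->N->(0,4) | ant1:(3,2)->N->(2,2)
  grid max=1 at (0,1)
Step 2: ant0:(0,4)->S->(1,4) | ant1:(2,2)->N->(1,2)
  grid max=1 at (1,2)
Step 3: ant0:(1,4)->N->(0,4) | ant1:(1,2)->N->(0,2)
  grid max=1 at (0,2)
Step 4: ant0:(0,4)->S->(1,4) | ant1:(0,2)->E->(0,3)
  grid max=1 at (0,3)

(1,4) (0,3)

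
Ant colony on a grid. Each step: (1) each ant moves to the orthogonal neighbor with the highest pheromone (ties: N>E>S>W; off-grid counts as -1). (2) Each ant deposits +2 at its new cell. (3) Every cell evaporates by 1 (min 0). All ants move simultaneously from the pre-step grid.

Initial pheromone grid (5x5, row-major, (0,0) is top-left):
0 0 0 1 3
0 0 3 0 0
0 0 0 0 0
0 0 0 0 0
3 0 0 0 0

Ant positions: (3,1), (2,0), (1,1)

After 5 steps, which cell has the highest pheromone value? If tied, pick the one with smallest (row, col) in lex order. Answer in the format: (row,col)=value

Answer: (1,2)=10

Derivation:
Step 1: ant0:(3,1)->N->(2,1) | ant1:(2,0)->N->(1,0) | ant2:(1,1)->E->(1,2)
  grid max=4 at (1,2)
Step 2: ant0:(2,1)->N->(1,1) | ant1:(1,0)->N->(0,0) | ant2:(1,2)->N->(0,2)
  grid max=3 at (1,2)
Step 3: ant0:(1,1)->E->(1,2) | ant1:(0,0)->E->(0,1) | ant2:(0,2)->S->(1,2)
  grid max=6 at (1,2)
Step 4: ant0:(1,2)->N->(0,2) | ant1:(0,1)->E->(0,2) | ant2:(1,2)->N->(0,2)
  grid max=5 at (0,2)
Step 5: ant0:(0,2)->S->(1,2) | ant1:(0,2)->S->(1,2) | ant2:(0,2)->S->(1,2)
  grid max=10 at (1,2)
Final grid:
  0 0 4 0 0
  0 0 10 0 0
  0 0 0 0 0
  0 0 0 0 0
  0 0 0 0 0
Max pheromone 10 at (1,2)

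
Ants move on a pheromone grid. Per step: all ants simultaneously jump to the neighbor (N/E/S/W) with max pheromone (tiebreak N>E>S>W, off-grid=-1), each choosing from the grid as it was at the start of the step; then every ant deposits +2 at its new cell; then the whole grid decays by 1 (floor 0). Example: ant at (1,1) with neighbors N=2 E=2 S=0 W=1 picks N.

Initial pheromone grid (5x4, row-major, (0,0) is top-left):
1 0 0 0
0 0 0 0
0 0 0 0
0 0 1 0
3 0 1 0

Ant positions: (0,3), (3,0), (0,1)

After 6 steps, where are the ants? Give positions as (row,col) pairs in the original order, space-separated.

Step 1: ant0:(0,3)->S->(1,3) | ant1:(3,0)->S->(4,0) | ant2:(0,1)->W->(0,0)
  grid max=4 at (4,0)
Step 2: ant0:(1,3)->N->(0,3) | ant1:(4,0)->N->(3,0) | ant2:(0,0)->E->(0,1)
  grid max=3 at (4,0)
Step 3: ant0:(0,3)->S->(1,3) | ant1:(3,0)->S->(4,0) | ant2:(0,1)->W->(0,0)
  grid max=4 at (4,0)
Step 4: ant0:(1,3)->N->(0,3) | ant1:(4,0)->N->(3,0) | ant2:(0,0)->E->(0,1)
  grid max=3 at (4,0)
Step 5: ant0:(0,3)->S->(1,3) | ant1:(3,0)->S->(4,0) | ant2:(0,1)->W->(0,0)
  grid max=4 at (4,0)
Step 6: ant0:(1,3)->N->(0,3) | ant1:(4,0)->N->(3,0) | ant2:(0,0)->E->(0,1)
  grid max=3 at (4,0)

(0,3) (3,0) (0,1)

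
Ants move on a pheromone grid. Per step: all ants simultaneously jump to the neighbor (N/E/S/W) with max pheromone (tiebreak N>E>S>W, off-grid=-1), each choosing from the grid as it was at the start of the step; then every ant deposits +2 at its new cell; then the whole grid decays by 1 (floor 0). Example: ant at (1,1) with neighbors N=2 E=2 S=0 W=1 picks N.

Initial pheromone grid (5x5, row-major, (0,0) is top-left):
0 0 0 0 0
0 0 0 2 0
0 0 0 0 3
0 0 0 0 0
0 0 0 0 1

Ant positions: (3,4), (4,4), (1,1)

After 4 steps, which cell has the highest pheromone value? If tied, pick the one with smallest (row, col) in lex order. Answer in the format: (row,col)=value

Answer: (2,4)=7

Derivation:
Step 1: ant0:(3,4)->N->(2,4) | ant1:(4,4)->N->(3,4) | ant2:(1,1)->N->(0,1)
  grid max=4 at (2,4)
Step 2: ant0:(2,4)->S->(3,4) | ant1:(3,4)->N->(2,4) | ant2:(0,1)->E->(0,2)
  grid max=5 at (2,4)
Step 3: ant0:(3,4)->N->(2,4) | ant1:(2,4)->S->(3,4) | ant2:(0,2)->E->(0,3)
  grid max=6 at (2,4)
Step 4: ant0:(2,4)->S->(3,4) | ant1:(3,4)->N->(2,4) | ant2:(0,3)->E->(0,4)
  grid max=7 at (2,4)
Final grid:
  0 0 0 0 1
  0 0 0 0 0
  0 0 0 0 7
  0 0 0 0 4
  0 0 0 0 0
Max pheromone 7 at (2,4)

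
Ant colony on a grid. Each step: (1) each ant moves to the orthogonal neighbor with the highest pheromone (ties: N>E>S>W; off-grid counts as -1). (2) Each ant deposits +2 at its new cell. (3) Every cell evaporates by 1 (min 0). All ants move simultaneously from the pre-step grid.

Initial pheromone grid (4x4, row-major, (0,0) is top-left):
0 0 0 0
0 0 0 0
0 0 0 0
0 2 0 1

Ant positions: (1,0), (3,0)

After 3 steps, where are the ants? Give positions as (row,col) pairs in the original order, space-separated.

Step 1: ant0:(1,0)->N->(0,0) | ant1:(3,0)->E->(3,1)
  grid max=3 at (3,1)
Step 2: ant0:(0,0)->E->(0,1) | ant1:(3,1)->N->(2,1)
  grid max=2 at (3,1)
Step 3: ant0:(0,1)->E->(0,2) | ant1:(2,1)->S->(3,1)
  grid max=3 at (3,1)

(0,2) (3,1)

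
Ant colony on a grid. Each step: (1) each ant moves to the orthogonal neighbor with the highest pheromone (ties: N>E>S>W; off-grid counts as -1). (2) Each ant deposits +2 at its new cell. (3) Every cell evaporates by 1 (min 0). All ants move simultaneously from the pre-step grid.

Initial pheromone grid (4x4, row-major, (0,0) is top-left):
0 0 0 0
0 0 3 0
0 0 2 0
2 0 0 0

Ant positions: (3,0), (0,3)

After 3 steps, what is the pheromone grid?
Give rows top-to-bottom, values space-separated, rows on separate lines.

After step 1: ants at (2,0),(1,3)
  0 0 0 0
  0 0 2 1
  1 0 1 0
  1 0 0 0
After step 2: ants at (3,0),(1,2)
  0 0 0 0
  0 0 3 0
  0 0 0 0
  2 0 0 0
After step 3: ants at (2,0),(0,2)
  0 0 1 0
  0 0 2 0
  1 0 0 0
  1 0 0 0

0 0 1 0
0 0 2 0
1 0 0 0
1 0 0 0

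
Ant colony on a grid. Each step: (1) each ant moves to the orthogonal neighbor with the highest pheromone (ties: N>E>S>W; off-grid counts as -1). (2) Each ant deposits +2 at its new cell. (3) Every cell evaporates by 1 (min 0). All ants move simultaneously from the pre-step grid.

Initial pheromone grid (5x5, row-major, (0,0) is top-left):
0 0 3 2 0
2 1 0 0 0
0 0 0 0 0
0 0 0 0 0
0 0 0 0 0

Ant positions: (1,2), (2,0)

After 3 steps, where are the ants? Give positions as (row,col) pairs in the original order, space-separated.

Step 1: ant0:(1,2)->N->(0,2) | ant1:(2,0)->N->(1,0)
  grid max=4 at (0,2)
Step 2: ant0:(0,2)->E->(0,3) | ant1:(1,0)->N->(0,0)
  grid max=3 at (0,2)
Step 3: ant0:(0,3)->W->(0,2) | ant1:(0,0)->S->(1,0)
  grid max=4 at (0,2)

(0,2) (1,0)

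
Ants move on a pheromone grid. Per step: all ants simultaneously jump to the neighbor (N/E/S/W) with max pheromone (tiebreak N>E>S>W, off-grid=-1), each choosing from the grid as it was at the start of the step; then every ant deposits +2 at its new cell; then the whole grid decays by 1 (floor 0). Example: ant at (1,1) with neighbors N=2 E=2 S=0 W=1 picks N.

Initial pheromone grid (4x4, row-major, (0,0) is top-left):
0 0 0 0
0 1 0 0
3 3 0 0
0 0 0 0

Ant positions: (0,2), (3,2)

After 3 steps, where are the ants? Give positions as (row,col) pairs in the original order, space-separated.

Step 1: ant0:(0,2)->E->(0,3) | ant1:(3,2)->N->(2,2)
  grid max=2 at (2,0)
Step 2: ant0:(0,3)->S->(1,3) | ant1:(2,2)->W->(2,1)
  grid max=3 at (2,1)
Step 3: ant0:(1,3)->N->(0,3) | ant1:(2,1)->W->(2,0)
  grid max=2 at (2,0)

(0,3) (2,0)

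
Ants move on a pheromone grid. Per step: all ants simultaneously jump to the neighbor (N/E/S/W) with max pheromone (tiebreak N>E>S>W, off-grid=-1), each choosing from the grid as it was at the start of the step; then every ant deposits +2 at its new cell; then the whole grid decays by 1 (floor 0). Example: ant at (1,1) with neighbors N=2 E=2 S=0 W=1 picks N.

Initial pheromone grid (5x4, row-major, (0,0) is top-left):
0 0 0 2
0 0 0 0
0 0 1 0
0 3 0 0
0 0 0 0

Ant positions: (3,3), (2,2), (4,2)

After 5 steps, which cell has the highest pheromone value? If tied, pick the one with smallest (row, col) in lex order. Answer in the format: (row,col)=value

Answer: (0,3)=5

Derivation:
Step 1: ant0:(3,3)->N->(2,3) | ant1:(2,2)->N->(1,2) | ant2:(4,2)->N->(3,2)
  grid max=2 at (3,1)
Step 2: ant0:(2,3)->N->(1,3) | ant1:(1,2)->N->(0,2) | ant2:(3,2)->W->(3,1)
  grid max=3 at (3,1)
Step 3: ant0:(1,3)->N->(0,3) | ant1:(0,2)->E->(0,3) | ant2:(3,1)->N->(2,1)
  grid max=3 at (0,3)
Step 4: ant0:(0,3)->S->(1,3) | ant1:(0,3)->S->(1,3) | ant2:(2,1)->S->(3,1)
  grid max=3 at (1,3)
Step 5: ant0:(1,3)->N->(0,3) | ant1:(1,3)->N->(0,3) | ant2:(3,1)->N->(2,1)
  grid max=5 at (0,3)
Final grid:
  0 0 0 5
  0 0 0 2
  0 1 0 0
  0 2 0 0
  0 0 0 0
Max pheromone 5 at (0,3)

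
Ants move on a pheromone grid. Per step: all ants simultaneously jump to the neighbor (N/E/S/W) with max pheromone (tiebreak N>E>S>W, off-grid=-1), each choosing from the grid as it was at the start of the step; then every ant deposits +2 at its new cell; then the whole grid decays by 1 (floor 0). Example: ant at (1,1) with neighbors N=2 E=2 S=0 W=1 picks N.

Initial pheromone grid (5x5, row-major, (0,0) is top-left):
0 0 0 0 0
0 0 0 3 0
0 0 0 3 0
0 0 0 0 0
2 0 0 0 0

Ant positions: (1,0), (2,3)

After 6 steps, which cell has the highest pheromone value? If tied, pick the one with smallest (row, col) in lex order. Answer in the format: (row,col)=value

Step 1: ant0:(1,0)->N->(0,0) | ant1:(2,3)->N->(1,3)
  grid max=4 at (1,3)
Step 2: ant0:(0,0)->E->(0,1) | ant1:(1,3)->S->(2,3)
  grid max=3 at (1,3)
Step 3: ant0:(0,1)->E->(0,2) | ant1:(2,3)->N->(1,3)
  grid max=4 at (1,3)
Step 4: ant0:(0,2)->E->(0,3) | ant1:(1,3)->S->(2,3)
  grid max=3 at (1,3)
Step 5: ant0:(0,3)->S->(1,3) | ant1:(2,3)->N->(1,3)
  grid max=6 at (1,3)
Step 6: ant0:(1,3)->S->(2,3) | ant1:(1,3)->S->(2,3)
  grid max=5 at (1,3)
Final grid:
  0 0 0 0 0
  0 0 0 5 0
  0 0 0 5 0
  0 0 0 0 0
  0 0 0 0 0
Max pheromone 5 at (1,3)

Answer: (1,3)=5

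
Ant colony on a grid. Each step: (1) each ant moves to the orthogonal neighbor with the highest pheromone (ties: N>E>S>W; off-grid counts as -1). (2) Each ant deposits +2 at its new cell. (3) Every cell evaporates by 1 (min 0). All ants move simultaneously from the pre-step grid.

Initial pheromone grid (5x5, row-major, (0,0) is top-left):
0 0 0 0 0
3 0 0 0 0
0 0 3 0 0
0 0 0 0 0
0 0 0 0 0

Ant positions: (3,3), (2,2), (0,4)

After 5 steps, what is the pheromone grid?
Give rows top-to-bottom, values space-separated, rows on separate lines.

After step 1: ants at (2,3),(1,2),(1,4)
  0 0 0 0 0
  2 0 1 0 1
  0 0 2 1 0
  0 0 0 0 0
  0 0 0 0 0
After step 2: ants at (2,2),(2,2),(0,4)
  0 0 0 0 1
  1 0 0 0 0
  0 0 5 0 0
  0 0 0 0 0
  0 0 0 0 0
After step 3: ants at (1,2),(1,2),(1,4)
  0 0 0 0 0
  0 0 3 0 1
  0 0 4 0 0
  0 0 0 0 0
  0 0 0 0 0
After step 4: ants at (2,2),(2,2),(0,4)
  0 0 0 0 1
  0 0 2 0 0
  0 0 7 0 0
  0 0 0 0 0
  0 0 0 0 0
After step 5: ants at (1,2),(1,2),(1,4)
  0 0 0 0 0
  0 0 5 0 1
  0 0 6 0 0
  0 0 0 0 0
  0 0 0 0 0

0 0 0 0 0
0 0 5 0 1
0 0 6 0 0
0 0 0 0 0
0 0 0 0 0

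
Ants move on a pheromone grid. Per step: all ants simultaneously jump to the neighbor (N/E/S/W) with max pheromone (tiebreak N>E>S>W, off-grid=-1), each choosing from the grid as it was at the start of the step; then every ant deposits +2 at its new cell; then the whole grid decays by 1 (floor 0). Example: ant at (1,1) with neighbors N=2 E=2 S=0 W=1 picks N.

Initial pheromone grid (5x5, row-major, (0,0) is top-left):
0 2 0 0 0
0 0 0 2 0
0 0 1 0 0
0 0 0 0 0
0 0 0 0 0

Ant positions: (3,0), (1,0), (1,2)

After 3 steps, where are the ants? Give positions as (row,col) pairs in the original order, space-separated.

Step 1: ant0:(3,0)->N->(2,0) | ant1:(1,0)->N->(0,0) | ant2:(1,2)->E->(1,3)
  grid max=3 at (1,3)
Step 2: ant0:(2,0)->N->(1,0) | ant1:(0,0)->E->(0,1) | ant2:(1,3)->N->(0,3)
  grid max=2 at (0,1)
Step 3: ant0:(1,0)->N->(0,0) | ant1:(0,1)->E->(0,2) | ant2:(0,3)->S->(1,3)
  grid max=3 at (1,3)

(0,0) (0,2) (1,3)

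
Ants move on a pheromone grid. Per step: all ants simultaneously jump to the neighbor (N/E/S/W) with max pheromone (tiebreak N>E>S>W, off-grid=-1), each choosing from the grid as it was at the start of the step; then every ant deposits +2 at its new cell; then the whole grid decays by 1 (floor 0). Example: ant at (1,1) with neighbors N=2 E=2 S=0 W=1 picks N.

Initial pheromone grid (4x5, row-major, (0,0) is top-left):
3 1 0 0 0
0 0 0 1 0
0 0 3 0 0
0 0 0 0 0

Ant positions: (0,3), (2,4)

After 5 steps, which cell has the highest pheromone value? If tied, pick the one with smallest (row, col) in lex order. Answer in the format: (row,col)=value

Answer: (1,3)=6

Derivation:
Step 1: ant0:(0,3)->S->(1,3) | ant1:(2,4)->N->(1,4)
  grid max=2 at (0,0)
Step 2: ant0:(1,3)->E->(1,4) | ant1:(1,4)->W->(1,3)
  grid max=3 at (1,3)
Step 3: ant0:(1,4)->W->(1,3) | ant1:(1,3)->E->(1,4)
  grid max=4 at (1,3)
Step 4: ant0:(1,3)->E->(1,4) | ant1:(1,4)->W->(1,3)
  grid max=5 at (1,3)
Step 5: ant0:(1,4)->W->(1,3) | ant1:(1,3)->E->(1,4)
  grid max=6 at (1,3)
Final grid:
  0 0 0 0 0
  0 0 0 6 5
  0 0 0 0 0
  0 0 0 0 0
Max pheromone 6 at (1,3)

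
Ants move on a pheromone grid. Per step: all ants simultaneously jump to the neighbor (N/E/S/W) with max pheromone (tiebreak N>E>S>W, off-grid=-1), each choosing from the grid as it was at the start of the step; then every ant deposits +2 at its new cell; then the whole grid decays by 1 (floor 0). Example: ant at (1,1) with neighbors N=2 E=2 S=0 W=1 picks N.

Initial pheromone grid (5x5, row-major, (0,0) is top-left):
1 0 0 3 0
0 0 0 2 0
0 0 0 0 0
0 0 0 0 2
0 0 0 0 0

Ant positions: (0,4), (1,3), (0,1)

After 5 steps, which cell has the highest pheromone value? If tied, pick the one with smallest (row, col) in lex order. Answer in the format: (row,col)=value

Step 1: ant0:(0,4)->W->(0,3) | ant1:(1,3)->N->(0,3) | ant2:(0,1)->W->(0,0)
  grid max=6 at (0,3)
Step 2: ant0:(0,3)->S->(1,3) | ant1:(0,3)->S->(1,3) | ant2:(0,0)->E->(0,1)
  grid max=5 at (0,3)
Step 3: ant0:(1,3)->N->(0,3) | ant1:(1,3)->N->(0,3) | ant2:(0,1)->W->(0,0)
  grid max=8 at (0,3)
Step 4: ant0:(0,3)->S->(1,3) | ant1:(0,3)->S->(1,3) | ant2:(0,0)->E->(0,1)
  grid max=7 at (0,3)
Step 5: ant0:(1,3)->N->(0,3) | ant1:(1,3)->N->(0,3) | ant2:(0,1)->W->(0,0)
  grid max=10 at (0,3)
Final grid:
  2 0 0 10 0
  0 0 0 5 0
  0 0 0 0 0
  0 0 0 0 0
  0 0 0 0 0
Max pheromone 10 at (0,3)

Answer: (0,3)=10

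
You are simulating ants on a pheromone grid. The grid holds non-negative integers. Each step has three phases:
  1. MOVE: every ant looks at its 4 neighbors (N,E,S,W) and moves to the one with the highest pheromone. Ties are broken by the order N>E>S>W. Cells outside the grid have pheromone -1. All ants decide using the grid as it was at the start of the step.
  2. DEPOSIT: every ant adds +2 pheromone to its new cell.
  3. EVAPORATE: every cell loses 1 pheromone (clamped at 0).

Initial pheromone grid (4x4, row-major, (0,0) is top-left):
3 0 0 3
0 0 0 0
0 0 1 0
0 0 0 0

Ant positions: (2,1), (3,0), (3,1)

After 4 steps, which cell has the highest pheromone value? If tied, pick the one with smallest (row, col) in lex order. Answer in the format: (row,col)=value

Answer: (2,1)=8

Derivation:
Step 1: ant0:(2,1)->E->(2,2) | ant1:(3,0)->N->(2,0) | ant2:(3,1)->N->(2,1)
  grid max=2 at (0,0)
Step 2: ant0:(2,2)->W->(2,1) | ant1:(2,0)->E->(2,1) | ant2:(2,1)->E->(2,2)
  grid max=4 at (2,1)
Step 3: ant0:(2,1)->E->(2,2) | ant1:(2,1)->E->(2,2) | ant2:(2,2)->W->(2,1)
  grid max=6 at (2,2)
Step 4: ant0:(2,2)->W->(2,1) | ant1:(2,2)->W->(2,1) | ant2:(2,1)->E->(2,2)
  grid max=8 at (2,1)
Final grid:
  0 0 0 0
  0 0 0 0
  0 8 7 0
  0 0 0 0
Max pheromone 8 at (2,1)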